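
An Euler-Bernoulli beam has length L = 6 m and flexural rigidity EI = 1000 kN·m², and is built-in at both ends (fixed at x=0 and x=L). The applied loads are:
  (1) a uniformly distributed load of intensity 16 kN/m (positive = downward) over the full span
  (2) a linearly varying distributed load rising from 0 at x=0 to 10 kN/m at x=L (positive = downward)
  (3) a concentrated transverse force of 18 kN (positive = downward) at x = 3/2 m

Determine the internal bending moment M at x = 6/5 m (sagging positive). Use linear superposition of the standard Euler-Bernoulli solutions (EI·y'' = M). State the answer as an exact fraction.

M(6/5) = -9/16 kN·m

Load 1 — uniform load w=16 kN/m over full span:
  M_1 = wLx/2 - wL²/12 - wx²/2 = 16·6·(6/5)/2 - 16·6²/12 - 16·(6/5)²/2 = -48/25 kN·m
Load 2 — triangular load w₀=10 kN/m (0→w₀ over full span):
  M_2 = 3w₀Lx/20 - w₀L²/30 - w₀x³/(6L) = 3·10·6·(6/5)/20 - 10·6²/30 - 10·(6/5)³/(6·6) = -42/25 kN·m
Load 3 — point force P=18 kN at a=3/2 m (b=L-a=9/2):
  M_3 = Pb²(3a+b)x/L³ - Pab²/L²  [x≤a] = 18·(9/2)²·(3·(3/2)+(9/2))·(6/5)/6³ - 18·(3/2)·(9/2)²/6² = 243/80 kN·m
Superposition: M = Σ M_i = -9/16 kN·m ≈ -0.562500 kN·m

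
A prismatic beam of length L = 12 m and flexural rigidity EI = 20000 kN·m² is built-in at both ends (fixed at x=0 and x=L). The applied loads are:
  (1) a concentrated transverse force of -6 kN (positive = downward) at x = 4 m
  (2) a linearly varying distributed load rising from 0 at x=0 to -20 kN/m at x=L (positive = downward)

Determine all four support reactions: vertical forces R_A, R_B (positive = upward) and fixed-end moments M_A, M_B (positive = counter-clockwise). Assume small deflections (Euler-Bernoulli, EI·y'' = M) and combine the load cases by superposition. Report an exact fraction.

R_A = -364/9 kN, M_A = -320/3 kN·m, R_B = -770/9 kN, M_B = 448/3 kN·m

Load 1 — point force P=-6 kN at a=4 m (b=L-a=8):
  R_A = Pb²(3a+b)/L³ = (-6)·8²·(3·4+8)/12³ = -40/9 kN
  M_A = Pab²/L² = (-6)·4·8²/12² = -32/3 kN·m
  R_B = Pa²(a+3b)/L³ = (-6)·4²·(4+3·8)/12³ = -14/9 kN
  M_B = -Pa²b/L² = -(-6)·4²·8/12² = 16/3 kN·m
Load 2 — triangular load w₀=-20 kN/m (0→w₀ over full span):
  R_A = 3w₀L/20 = 3·(-20)·12/20 = -36 kN
  M_A = w₀L²/30 = (-20)·12²/30 = -96 kN·m
  R_B = 7w₀L/20 = 7·(-20)·12/20 = -84 kN
  M_B = -w₀L²/20 = -(-20)·12²/20 = 144 kN·m
Superposition: R_A = -364/9 kN, M_A = -320/3 kN·m, R_B = -770/9 kN, M_B = 448/3 kN·m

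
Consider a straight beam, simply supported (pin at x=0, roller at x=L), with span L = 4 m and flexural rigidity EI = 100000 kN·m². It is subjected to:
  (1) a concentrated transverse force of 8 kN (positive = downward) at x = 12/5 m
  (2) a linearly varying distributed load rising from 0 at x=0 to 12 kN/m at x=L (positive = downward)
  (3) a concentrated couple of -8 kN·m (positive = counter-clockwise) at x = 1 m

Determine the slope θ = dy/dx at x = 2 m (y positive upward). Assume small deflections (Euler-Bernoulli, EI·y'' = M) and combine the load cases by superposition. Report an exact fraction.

Load 1 — point force P=8 kN at a=12/5 m (b=L-a=8/5):
  θ_1 = -Pb(L²-b²-3x²)/(6LEI)  [x≤a] = -8·(8/5)·(4²-(8/5)²-3·2²)/(6·4·100000) = -3/390625 rad
Load 2 — triangular load w₀=12 kN/m (0→w₀ over full span):
  θ_2 = -w₀(7L⁴-30L²x²+15x⁴)/(360LEI) = -12·(7·4⁴-30·4²·2²+15·2⁴)/(360·4·100000) = -7/750000 rad
Load 3 — applied couple M₀=-8 kN·m at a=1 m (b=L-a=3):
  θ_3 = (M₀x²/(2L)-M₀(x-a)+C₁)/EI  [x>a] with C₁=M₀(3b²-L²)/(6L)=-11/3 = ((-8)·2²/(2·4)-(-8)·(2-1)+(-11/3))/100000 = 1/300000 rad
Superposition: θ = Σ θ_i = -171/12500000 rad ≈ -0.000014 rad

θ(2) = -171/12500000 rad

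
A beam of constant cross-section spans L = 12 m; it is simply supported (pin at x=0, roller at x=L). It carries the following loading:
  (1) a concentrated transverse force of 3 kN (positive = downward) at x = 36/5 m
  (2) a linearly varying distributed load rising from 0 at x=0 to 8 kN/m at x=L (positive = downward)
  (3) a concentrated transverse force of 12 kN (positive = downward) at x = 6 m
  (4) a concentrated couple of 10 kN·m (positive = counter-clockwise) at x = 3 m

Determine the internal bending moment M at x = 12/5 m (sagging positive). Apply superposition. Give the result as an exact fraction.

M(12/5) = 7018/125 kN·m

Load 1 — point force P=3 kN at a=36/5 m (b=L-a=24/5):
  M_1 = Pbx/L  [x≤a] = 3·(24/5)·(12/5)/12 = 72/25 kN·m
Load 2 — triangular load w₀=8 kN/m (0→w₀ over full span):
  M_2 = w₀Lx/6 - w₀x³/(6L) = 8·12·(12/5)/6 - 8·(12/5)³/(6·12) = 4608/125 kN·m
Load 3 — point force P=12 kN at a=6 m (b=L-a=6):
  M_3 = Pbx/L  [x≤a] = 12·6·(12/5)/12 = 72/5 kN·m
Load 4 — applied couple M₀=10 kN·m at a=3 m (b=L-a=9):
  M_4 = M₀x/L  [x≤a] = 10·(12/5)/12 = 2 kN·m
Superposition: M = Σ M_i = 7018/125 kN·m ≈ 56.144000 kN·m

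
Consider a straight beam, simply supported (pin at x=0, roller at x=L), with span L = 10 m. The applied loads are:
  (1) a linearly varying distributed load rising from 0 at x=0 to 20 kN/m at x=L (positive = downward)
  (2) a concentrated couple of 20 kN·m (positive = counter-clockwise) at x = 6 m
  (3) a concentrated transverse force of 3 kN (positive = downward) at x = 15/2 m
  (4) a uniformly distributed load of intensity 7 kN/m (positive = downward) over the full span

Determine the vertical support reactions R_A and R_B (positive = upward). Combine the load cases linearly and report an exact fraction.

Load 1 — triangular load w₀=20 kN/m (0→w₀ over full span):
  R_A = w₀L/6 = 20·10/6 = 100/3 kN
  R_B = w₀L/3 = 20·10/3 = 200/3 kN
Load 2 — applied couple M₀=20 kN·m at a=6 m (b=L-a=4):
  R_A = M₀/L = 20/10 = 2 kN
  R_B = -M₀/L = -20/10 = -2 kN
Load 3 — point force P=3 kN at a=15/2 m (b=L-a=5/2):
  R_A = Pb/L = 3·(5/2)/10 = 3/4 kN
  R_B = Pa/L = 3·(15/2)/10 = 9/4 kN
Load 4 — uniform load w=7 kN/m over full span:
  R_A = wL/2 = 7·10/2 = 35 kN
  R_B = wL/2 = 7·10/2 = 35 kN
Superposition: R_A = 853/12 kN, R_B = 1223/12 kN

R_A = 853/12 kN, R_B = 1223/12 kN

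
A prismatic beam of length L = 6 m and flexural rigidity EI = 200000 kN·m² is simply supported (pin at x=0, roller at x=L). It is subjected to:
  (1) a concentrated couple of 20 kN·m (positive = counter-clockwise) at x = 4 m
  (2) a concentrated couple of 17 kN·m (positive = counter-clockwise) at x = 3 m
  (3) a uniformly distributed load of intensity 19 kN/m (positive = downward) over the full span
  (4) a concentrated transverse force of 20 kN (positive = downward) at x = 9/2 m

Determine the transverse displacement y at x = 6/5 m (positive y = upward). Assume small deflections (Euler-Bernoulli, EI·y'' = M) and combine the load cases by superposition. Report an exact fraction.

Load 1 — applied couple M₀=20 kN·m at a=4 m (b=L-a=2):
  y_1 = (M₀x³/(6L)+C₁x)/EI  [x≤a] with C₁=M₀(3b²-L²)/(6L)=-40/3 = (20·(6/5)³/(6·6)+(-40/3)·(6/5))/200000 = -47/625000 m
Load 2 — applied couple M₀=17 kN·m at a=3 m (b=L-a=3):
  y_2 = (M₀x³/(6L)+C₁x)/EI  [x≤a] with C₁=M₀(3b²-L²)/(6L)=-17/4 = (17·(6/5)³/(6·6)+(-17/4)·(6/5))/200000 = -1071/50000000 m
Load 3 — uniform load w=19 kN/m over full span:
  y_3 = -wx(L³-2Lx²+x³)/(24EI) = -19·(6/5)·(6³-2·6·(6/5)²+(6/5)³)/(24·200000) = -14877/15625000 m
Load 4 — point force P=20 kN at a=9/2 m (b=L-a=3/2):
  y_4 = -Pbx(L²-b²-x²)/(6LEI)  [x≤a] = -20·(3/2)·(6/5)·(6²-(3/2)²-(6/5)²)/(6·6·200000) = -3231/20000000 m
Superposition: y = Σ y_i = -605149/500000000 m ≈ -0.001210 m

y(6/5) = -605149/500000000 m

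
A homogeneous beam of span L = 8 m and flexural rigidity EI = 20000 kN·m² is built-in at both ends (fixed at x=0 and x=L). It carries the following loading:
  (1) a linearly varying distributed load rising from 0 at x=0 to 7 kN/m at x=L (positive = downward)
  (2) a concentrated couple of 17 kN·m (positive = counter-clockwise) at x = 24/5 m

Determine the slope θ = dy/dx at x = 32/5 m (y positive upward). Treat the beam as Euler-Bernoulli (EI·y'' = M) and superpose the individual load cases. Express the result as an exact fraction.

Load 1 — triangular load w₀=7 kN/m (0→w₀ over full span):
  θ_1 = -w₀(2x(L-x)(L-2x)(x+2L)+x²(L-x)²)/(120LEI) = -7·(2·(32/5)·(8-(32/5))·(8-2·(32/5))·((32/5)+2·8)+(32/5)²·(8-(32/5))²)/(120·8·20000) = 896/1171875 rad
Load 2 — applied couple M₀=17 kN·m at a=24/5 m (b=L-a=16/5):
  θ_2 = (R_Ax²/2 - M_Ax - M₀(x-a))/EI  [x>a] with R_A=153/50, M_A=136/25 = ((153/50)·(32/5)²/2 - (136/25)·(32/5) - 17·((32/5)-(24/5)))/20000 = 51/1562500 rad
Superposition: θ = Σ θ_i = 3737/4687500 rad ≈ 0.000797 rad

θ(32/5) = 3737/4687500 rad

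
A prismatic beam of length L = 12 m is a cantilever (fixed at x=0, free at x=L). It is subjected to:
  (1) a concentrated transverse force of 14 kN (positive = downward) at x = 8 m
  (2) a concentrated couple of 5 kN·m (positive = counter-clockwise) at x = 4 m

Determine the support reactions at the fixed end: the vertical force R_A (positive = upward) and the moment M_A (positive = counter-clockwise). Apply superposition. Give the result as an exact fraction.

Load 1 — point force P=14 kN at a=8 m (b=L-a=4):
  R_A = P = 14 kN
  M_A = Pa = 14·8 = 112 kN·m
Load 2 — applied couple M₀=5 kN·m at a=4 m (b=L-a=8):
  R_A = 0 kN
  M_A = -M₀ = -5 kN·m
Superposition: R_A = 14 kN, M_A = 107 kN·m

R_A = 14 kN, M_A = 107 kN·m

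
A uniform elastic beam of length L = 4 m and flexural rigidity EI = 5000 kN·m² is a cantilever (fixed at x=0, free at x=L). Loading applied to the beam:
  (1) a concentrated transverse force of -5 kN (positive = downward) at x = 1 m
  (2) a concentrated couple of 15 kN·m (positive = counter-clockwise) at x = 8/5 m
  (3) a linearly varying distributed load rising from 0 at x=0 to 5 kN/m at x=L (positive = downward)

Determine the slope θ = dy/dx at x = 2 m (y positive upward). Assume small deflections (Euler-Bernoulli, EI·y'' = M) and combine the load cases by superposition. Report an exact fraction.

Load 1 — point force P=-5 kN at a=1 m (b=L-a=3):
  θ_1 = -Pa²/(2EI)  [x>a] = -(-5)·1²/(2·5000) = 1/2000 rad
Load 2 — applied couple M₀=15 kN·m at a=8/5 m (b=L-a=12/5):
  θ_2 = M₀a/EI  [x>a] = 15·(8/5)/5000 = 3/625 rad
Load 3 — triangular load w₀=5 kN/m (0→w₀ over full span):
  θ_3 = (w₀Lx²/4-w₀L²x/3-w₀x⁴/(24L))/EI = (5·4·2²/4-5·4²·2/3-5·2⁴/(24·4))/5000 = -41/6000 rad
Superposition: θ = Σ θ_i = -23/15000 rad ≈ -0.001533 rad

θ(2) = -23/15000 rad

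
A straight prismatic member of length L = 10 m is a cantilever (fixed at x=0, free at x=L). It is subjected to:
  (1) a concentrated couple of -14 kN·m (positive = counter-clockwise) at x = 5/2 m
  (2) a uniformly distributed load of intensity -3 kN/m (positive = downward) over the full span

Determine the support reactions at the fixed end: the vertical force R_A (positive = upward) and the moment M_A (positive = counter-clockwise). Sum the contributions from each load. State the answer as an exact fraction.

Load 1 — applied couple M₀=-14 kN·m at a=5/2 m (b=L-a=15/2):
  R_A = 0 kN
  M_A = -M₀ = -(-14) = 14 kN·m
Load 2 — uniform load w=-3 kN/m over full span:
  R_A = wL = (-3)·10 = -30 kN
  M_A = wL²/2 = (-3)·10²/2 = -150 kN·m
Superposition: R_A = -30 kN, M_A = -136 kN·m

R_A = -30 kN, M_A = -136 kN·m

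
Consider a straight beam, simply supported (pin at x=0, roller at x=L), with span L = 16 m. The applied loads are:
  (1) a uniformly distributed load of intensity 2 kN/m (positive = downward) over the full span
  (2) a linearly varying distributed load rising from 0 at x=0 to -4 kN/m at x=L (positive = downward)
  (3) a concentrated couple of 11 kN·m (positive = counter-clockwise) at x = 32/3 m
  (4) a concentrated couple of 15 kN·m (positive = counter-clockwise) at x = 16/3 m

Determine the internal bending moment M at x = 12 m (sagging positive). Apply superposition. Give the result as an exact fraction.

M(12) = -29/2 kN·m

Load 1 — uniform load w=2 kN/m over full span:
  M_1 = wx(L-x)/2 = 2·12·(16-12)/2 = 48 kN·m
Load 2 — triangular load w₀=-4 kN/m (0→w₀ over full span):
  M_2 = w₀Lx/6 - w₀x³/(6L) = (-4)·16·12/6 - (-4)·12³/(6·16) = -56 kN·m
Load 3 — applied couple M₀=11 kN·m at a=32/3 m (b=L-a=16/3):
  M_3 = M₀x/L - M₀  [x>a] = 11·12/16 - 11 = -11/4 kN·m
Load 4 — applied couple M₀=15 kN·m at a=16/3 m (b=L-a=32/3):
  M_4 = M₀x/L - M₀  [x>a] = 15·12/16 - 15 = -15/4 kN·m
Superposition: M = Σ M_i = -29/2 kN·m ≈ -14.500000 kN·m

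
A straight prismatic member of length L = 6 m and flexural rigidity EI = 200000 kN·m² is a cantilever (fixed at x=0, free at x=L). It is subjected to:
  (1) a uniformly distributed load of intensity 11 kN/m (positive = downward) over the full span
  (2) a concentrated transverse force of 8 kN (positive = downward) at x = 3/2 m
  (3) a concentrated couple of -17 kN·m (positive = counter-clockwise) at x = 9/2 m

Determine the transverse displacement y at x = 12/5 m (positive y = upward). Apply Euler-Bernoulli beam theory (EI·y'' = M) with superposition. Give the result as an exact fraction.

Load 1 — uniform load w=11 kN/m over full span:
  y_1 = -wx²(x²-4Lx+6L²)/(24EI) = -11·(12/5)²·((12/5)²-4·6·(12/5)+6·6²)/(24·200000) = -16929/7812500 m
Load 2 — point force P=8 kN at a=3/2 m (b=L-a=9/2):
  y_2 = -Pa²(3x-a)/(6EI)  [x>a] = -8·(3/2)²·(3·(12/5)-(3/2))/(6·200000) = -171/2000000 m
Load 3 — applied couple M₀=-17 kN·m at a=9/2 m (b=L-a=3/2):
  y_3 = M₀x²/(2EI)  [x≤a] = (-17)·(12/5)²/(2·200000) = -153/625000 m
Superposition: y = Σ y_i = -624303/250000000 m ≈ -0.002497 m

y(12/5) = -624303/250000000 m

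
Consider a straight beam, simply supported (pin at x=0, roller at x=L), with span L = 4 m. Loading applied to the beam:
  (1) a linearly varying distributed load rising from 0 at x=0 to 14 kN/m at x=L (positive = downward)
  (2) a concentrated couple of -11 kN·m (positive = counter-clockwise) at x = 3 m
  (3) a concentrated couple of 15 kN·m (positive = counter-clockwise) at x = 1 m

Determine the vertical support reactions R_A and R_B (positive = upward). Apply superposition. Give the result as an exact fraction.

R_A = 31/3 kN, R_B = 53/3 kN

Load 1 — triangular load w₀=14 kN/m (0→w₀ over full span):
  R_A = w₀L/6 = 14·4/6 = 28/3 kN
  R_B = w₀L/3 = 14·4/3 = 56/3 kN
Load 2 — applied couple M₀=-11 kN·m at a=3 m (b=L-a=1):
  R_A = M₀/L = (-11)/4 = -11/4 kN
  R_B = -M₀/L = -(-11)/4 = 11/4 kN
Load 3 — applied couple M₀=15 kN·m at a=1 m (b=L-a=3):
  R_A = M₀/L = 15/4 kN
  R_B = -M₀/L = -15/4 kN
Superposition: R_A = 31/3 kN, R_B = 53/3 kN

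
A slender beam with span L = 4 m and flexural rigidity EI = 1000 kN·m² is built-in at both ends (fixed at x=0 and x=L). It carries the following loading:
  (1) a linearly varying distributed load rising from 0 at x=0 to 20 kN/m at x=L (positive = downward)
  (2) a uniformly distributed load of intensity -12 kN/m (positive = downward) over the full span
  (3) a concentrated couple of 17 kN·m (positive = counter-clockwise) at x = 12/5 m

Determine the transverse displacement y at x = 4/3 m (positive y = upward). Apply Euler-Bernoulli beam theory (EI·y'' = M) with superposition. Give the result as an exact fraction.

y(4/3) = -2308/2278125 m

Load 1 — triangular load w₀=20 kN/m (0→w₀ over full span):
  y_1 = -w₀x²(L-x)²(x+2L)/(120LEI) = -20·(4/3)²·(4-(4/3))²·((4/3)+2·4)/(120·4·1000) = -448/91125 m
Load 2 — uniform load w=-12 kN/m over full span:
  y_2 = -wx²(L-x)²/(24EI) = -(-12)·(4/3)²·(4-(4/3))²/(24·1000) = 64/10125 m
Load 3 — applied couple M₀=17 kN·m at a=12/5 m (b=L-a=8/5):
  y_3 = (R_Ax³/6 - M_Ax²/2)/EI  [x≤a] with R_A=153/25, M_A=136/25 = ((153/25)·(4/3)³/6 - (136/25)·(4/3)²/2)/1000 = -68/28125 m
Superposition: y = Σ y_i = -2308/2278125 m ≈ -0.001013 m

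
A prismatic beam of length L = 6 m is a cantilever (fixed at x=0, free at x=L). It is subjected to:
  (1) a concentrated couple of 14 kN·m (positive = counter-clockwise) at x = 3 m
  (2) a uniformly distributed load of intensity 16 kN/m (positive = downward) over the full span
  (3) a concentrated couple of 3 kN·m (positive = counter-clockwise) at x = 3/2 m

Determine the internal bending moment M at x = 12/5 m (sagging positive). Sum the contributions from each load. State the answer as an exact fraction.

Load 1 — applied couple M₀=14 kN·m at a=3 m (b=L-a=3):
  M_1 = M₀  [x≤a] = 14 = 14 kN·m
Load 2 — uniform load w=16 kN/m over full span:
  M_2 = -w(L-x)²/2 = -16·(6-(12/5))²/2 = -2592/25 kN·m
Load 3 — applied couple M₀=3 kN·m at a=3/2 m (b=L-a=9/2):
  M_3 = 0  [x>a] = 0 kN·m
Superposition: M = Σ M_i = -2242/25 kN·m ≈ -89.680000 kN·m

M(12/5) = -2242/25 kN·m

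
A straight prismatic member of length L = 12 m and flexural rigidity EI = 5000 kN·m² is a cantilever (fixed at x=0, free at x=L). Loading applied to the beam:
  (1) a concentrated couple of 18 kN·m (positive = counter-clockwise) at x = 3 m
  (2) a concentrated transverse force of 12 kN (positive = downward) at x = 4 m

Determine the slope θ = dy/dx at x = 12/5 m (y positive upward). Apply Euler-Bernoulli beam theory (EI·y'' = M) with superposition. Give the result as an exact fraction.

Load 1 — applied couple M₀=18 kN·m at a=3 m (b=L-a=9):
  θ_1 = M₀x/EI  [x≤a] = 18·(12/5)/5000 = 27/3125 rad
Load 2 — point force P=12 kN at a=4 m (b=L-a=8):
  θ_2 = -Px(2a-x)/(2EI)  [x≤a] = -12·(12/5)·(2·4-(12/5))/(2·5000) = -252/15625 rad
Superposition: θ = Σ θ_i = -117/15625 rad ≈ -0.007488 rad

θ(12/5) = -117/15625 rad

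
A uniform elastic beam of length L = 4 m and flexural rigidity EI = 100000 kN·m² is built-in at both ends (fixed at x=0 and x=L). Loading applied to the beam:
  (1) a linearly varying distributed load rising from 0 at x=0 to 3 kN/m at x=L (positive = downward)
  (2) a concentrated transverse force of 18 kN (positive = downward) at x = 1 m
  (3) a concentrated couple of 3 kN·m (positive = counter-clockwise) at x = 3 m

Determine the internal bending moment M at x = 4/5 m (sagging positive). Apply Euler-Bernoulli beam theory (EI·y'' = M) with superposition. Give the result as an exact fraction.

M(4/5) = 3077/2000 kN·m

Load 1 — triangular load w₀=3 kN/m (0→w₀ over full span):
  M_1 = 3w₀Lx/20 - w₀L²/30 - w₀x³/(6L) = 3·3·4·(4/5)/20 - 3·4²/30 - 3·(4/5)³/(6·4) = -28/125 kN·m
Load 2 — point force P=18 kN at a=1 m (b=L-a=3):
  M_2 = Pb²(3a+b)x/L³ - Pab²/L²  [x≤a] = 18·3²·(3·1+3)·(4/5)/4³ - 18·1·3²/4² = 81/40 kN·m
Load 3 — applied couple M₀=3 kN·m at a=3 m (b=L-a=1):
  M_3 = R_Ax - M_A  [x≤a] with R_A=27/32, M_A=15/16 = (27/32)·(4/5) - (15/16) = -21/80 kN·m
Superposition: M = Σ M_i = 3077/2000 kN·m ≈ 1.538500 kN·m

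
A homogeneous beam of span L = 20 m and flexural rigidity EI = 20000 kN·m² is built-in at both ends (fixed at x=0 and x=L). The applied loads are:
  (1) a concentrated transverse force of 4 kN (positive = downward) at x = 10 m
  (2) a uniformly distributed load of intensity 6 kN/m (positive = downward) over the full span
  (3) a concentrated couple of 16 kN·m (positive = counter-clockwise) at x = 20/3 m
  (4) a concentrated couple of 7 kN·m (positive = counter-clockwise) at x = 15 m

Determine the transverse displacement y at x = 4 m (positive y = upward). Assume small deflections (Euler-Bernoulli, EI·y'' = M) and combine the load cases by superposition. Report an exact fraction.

Load 1 — point force P=4 kN at a=10 m (b=L-a=10):
  y_1 = -Pb²x²(3aL-(3a+b)x)/(6L³EI)  [x≤a] = -4·10²·4²·(3·10·20-(3·10+10)·4)/(6·20³·20000) = -11/3750 m
Load 2 — uniform load w=6 kN/m over full span:
  y_2 = -wx²(L-x)²/(24EI) = -6·4²·(20-4)²/(24·20000) = -32/625 m
Load 3 — applied couple M₀=16 kN·m at a=20/3 m (b=L-a=40/3):
  y_3 = (R_Ax³/6 - M_Ax²/2)/EI  [x≤a] with R_A=16/15, M_A=0 = ((16/15)·4³/6 - 0·4²/2)/20000 = 16/28125 m
Load 4 — applied couple M₀=7 kN·m at a=15 m (b=L-a=5):
  y_4 = (R_Ax³/6 - M_Ax²/2)/EI  [x≤a] with R_A=63/160, M_A=35/16 = ((63/160)·4³/6 - (35/16)·4²/2)/20000 = -133/200000 m
Superposition: y = Σ y_i = -97613/1800000 m ≈ -0.054229 m

y(4) = -97613/1800000 m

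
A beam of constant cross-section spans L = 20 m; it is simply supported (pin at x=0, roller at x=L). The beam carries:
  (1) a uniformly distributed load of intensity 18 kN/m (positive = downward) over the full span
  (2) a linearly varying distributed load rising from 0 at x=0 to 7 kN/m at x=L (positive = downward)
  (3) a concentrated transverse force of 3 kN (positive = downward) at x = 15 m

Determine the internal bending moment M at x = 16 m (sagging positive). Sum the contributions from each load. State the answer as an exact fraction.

M(16) = 3597/5 kN·m

Load 1 — uniform load w=18 kN/m over full span:
  M_1 = wx(L-x)/2 = 18·16·(20-16)/2 = 576 kN·m
Load 2 — triangular load w₀=7 kN/m (0→w₀ over full span):
  M_2 = w₀Lx/6 - w₀x³/(6L) = 7·20·16/6 - 7·16³/(6·20) = 672/5 kN·m
Load 3 — point force P=3 kN at a=15 m (b=L-a=5):
  M_3 = Pa(L-x)/L  [x>a] = 3·15·(20-16)/20 = 9 kN·m
Superposition: M = Σ M_i = 3597/5 kN·m ≈ 719.400000 kN·m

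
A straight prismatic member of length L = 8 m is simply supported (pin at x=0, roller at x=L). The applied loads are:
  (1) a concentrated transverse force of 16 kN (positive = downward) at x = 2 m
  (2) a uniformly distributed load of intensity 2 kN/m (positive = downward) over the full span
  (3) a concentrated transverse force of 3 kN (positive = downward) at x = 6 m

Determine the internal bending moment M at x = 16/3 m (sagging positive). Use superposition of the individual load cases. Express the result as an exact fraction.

Load 1 — point force P=16 kN at a=2 m (b=L-a=6):
  M_1 = Pa(L-x)/L  [x>a] = 16·2·(8-(16/3))/8 = 32/3 kN·m
Load 2 — uniform load w=2 kN/m over full span:
  M_2 = wx(L-x)/2 = 2·(16/3)·(8-(16/3))/2 = 128/9 kN·m
Load 3 — point force P=3 kN at a=6 m (b=L-a=2):
  M_3 = Pbx/L  [x≤a] = 3·2·(16/3)/8 = 4 kN·m
Superposition: M = Σ M_i = 260/9 kN·m ≈ 28.888889 kN·m

M(16/3) = 260/9 kN·m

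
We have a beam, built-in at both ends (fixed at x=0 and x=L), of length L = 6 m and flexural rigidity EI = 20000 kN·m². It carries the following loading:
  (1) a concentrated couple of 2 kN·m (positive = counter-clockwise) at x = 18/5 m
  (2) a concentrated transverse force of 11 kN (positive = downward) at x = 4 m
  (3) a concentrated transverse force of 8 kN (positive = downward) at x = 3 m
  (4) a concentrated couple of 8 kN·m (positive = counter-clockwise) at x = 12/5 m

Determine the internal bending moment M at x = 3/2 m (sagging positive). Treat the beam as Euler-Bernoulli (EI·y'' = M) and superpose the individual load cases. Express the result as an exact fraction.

M(3/2) = 25/18 kN·m

Load 1 — applied couple M₀=2 kN·m at a=18/5 m (b=L-a=12/5):
  M_1 = R_Ax - M_A  [x≤a] with R_A=12/25, M_A=16/25 = (12/25)·(3/2) - (16/25) = 2/25 kN·m
Load 2 — point force P=11 kN at a=4 m (b=L-a=2):
  M_2 = Pb²(3a+b)x/L³ - Pab²/L²  [x≤a] = 11·2²·(3·4+2)·(3/2)/6³ - 11·4·2²/6² = -11/18 kN·m
Load 3 — point force P=8 kN at a=3 m (b=L-a=3):
  M_3 = Pb²(3a+b)x/L³ - Pab²/L²  [x≤a] = 8·3²·(3·3+3)·(3/2)/6³ - 8·3·3²/6² = 0 kN·m
Load 4 — applied couple M₀=8 kN·m at a=12/5 m (b=L-a=18/5):
  M_4 = R_Ax - M_A  [x≤a] with R_A=48/25, M_A=24/25 = (48/25)·(3/2) - (24/25) = 48/25 kN·m
Superposition: M = Σ M_i = 25/18 kN·m ≈ 1.388889 kN·m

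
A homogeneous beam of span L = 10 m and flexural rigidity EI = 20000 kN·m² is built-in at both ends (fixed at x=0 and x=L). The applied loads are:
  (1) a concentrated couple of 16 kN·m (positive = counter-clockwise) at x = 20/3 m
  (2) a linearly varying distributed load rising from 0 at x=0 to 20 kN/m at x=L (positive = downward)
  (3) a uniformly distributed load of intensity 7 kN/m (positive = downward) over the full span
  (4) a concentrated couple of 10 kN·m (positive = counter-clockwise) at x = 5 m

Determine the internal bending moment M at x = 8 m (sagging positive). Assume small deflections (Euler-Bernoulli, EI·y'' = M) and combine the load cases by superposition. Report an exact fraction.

Load 1 — applied couple M₀=16 kN·m at a=20/3 m (b=L-a=10/3):
  M_1 = R_Ax - M_A - M₀  [x>a] with R_A=32/15, M_A=16/3 = (32/15)·8 - (16/3) - 16 = -64/15 kN·m
Load 2 — triangular load w₀=20 kN/m (0→w₀ over full span):
  M_2 = 3w₀Lx/20 - w₀L²/30 - w₀x³/(6L) = 3·20·10·8/20 - 20·10²/30 - 20·8³/(6·10) = 8/3 kN·m
Load 3 — uniform load w=7 kN/m over full span:
  M_3 = wLx/2 - wL²/12 - wx²/2 = 7·10·8/2 - 7·10²/12 - 7·8²/2 = -7/3 kN·m
Load 4 — applied couple M₀=10 kN·m at a=5 m (b=L-a=5):
  M_4 = R_Ax - M_A - M₀  [x>a] with R_A=3/2, M_A=5/2 = (3/2)·8 - (5/2) - 10 = -1/2 kN·m
Superposition: M = Σ M_i = -133/30 kN·m ≈ -4.433333 kN·m

M(8) = -133/30 kN·m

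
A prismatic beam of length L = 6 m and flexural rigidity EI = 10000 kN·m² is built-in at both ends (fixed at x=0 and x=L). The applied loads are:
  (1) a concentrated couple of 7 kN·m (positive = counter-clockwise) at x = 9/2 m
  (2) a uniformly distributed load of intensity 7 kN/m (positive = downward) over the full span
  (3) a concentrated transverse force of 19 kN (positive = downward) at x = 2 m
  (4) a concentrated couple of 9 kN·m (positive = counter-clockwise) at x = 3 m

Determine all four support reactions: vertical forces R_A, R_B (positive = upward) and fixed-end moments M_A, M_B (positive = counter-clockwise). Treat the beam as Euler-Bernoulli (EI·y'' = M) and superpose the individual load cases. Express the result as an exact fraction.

R_A = 16691/432 kN, M_A = 6095/144 kN·m, R_B = 9661/432 kN, M_B = -4105/144 kN·m

Load 1 — applied couple M₀=7 kN·m at a=9/2 m (b=L-a=3/2):
  R_A = 6M₀ab/L³ = 6·7·(9/2)·(3/2)/6³ = 21/16 kN
  M_A = M₀b(2a-b)/L² = 7·(3/2)·(2·(9/2)-(3/2))/6² = 35/16 kN·m
  R_B = -6M₀ab/L³ = -6·7·(9/2)·(3/2)/6³ = -21/16 kN
  M_B = M₀a(2b-a)/L² = 7·(9/2)·(2·(3/2)-(9/2))/6² = -21/16 kN·m
Load 2 — uniform load w=7 kN/m over full span:
  R_A = wL/2 = 7·6/2 = 21 kN
  M_A = wL²/12 = 7·6²/12 = 21 kN·m
  R_B = wL/2 = 7·6/2 = 21 kN
  M_B = -wL²/12 = -7·6²/12 = -21 kN·m
Load 3 — point force P=19 kN at a=2 m (b=L-a=4):
  R_A = Pb²(3a+b)/L³ = 19·4²·(3·2+4)/6³ = 380/27 kN
  M_A = Pab²/L² = 19·2·4²/6² = 152/9 kN·m
  R_B = Pa²(a+3b)/L³ = 19·2²·(2+3·4)/6³ = 133/27 kN
  M_B = -Pa²b/L² = -19·2²·4/6² = -76/9 kN·m
Load 4 — applied couple M₀=9 kN·m at a=3 m (b=L-a=3):
  R_A = 6M₀ab/L³ = 6·9·3·3/6³ = 9/4 kN
  M_A = M₀b(2a-b)/L² = 9·3·(2·3-3)/6² = 9/4 kN·m
  R_B = -6M₀ab/L³ = -6·9·3·3/6³ = -9/4 kN
  M_B = M₀a(2b-a)/L² = 9·3·(2·3-3)/6² = 9/4 kN·m
Superposition: R_A = 16691/432 kN, M_A = 6095/144 kN·m, R_B = 9661/432 kN, M_B = -4105/144 kN·m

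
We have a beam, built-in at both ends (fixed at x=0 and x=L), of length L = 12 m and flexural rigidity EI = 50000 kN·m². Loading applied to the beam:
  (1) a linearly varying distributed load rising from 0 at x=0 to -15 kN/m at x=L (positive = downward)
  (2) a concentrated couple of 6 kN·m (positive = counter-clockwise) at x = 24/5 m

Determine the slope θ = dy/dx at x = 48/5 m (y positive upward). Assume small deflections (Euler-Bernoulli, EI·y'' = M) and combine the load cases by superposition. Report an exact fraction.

θ(48/5) = -4419/1953125 rad

Load 1 — triangular load w₀=-15 kN/m (0→w₀ over full span):
  θ_1 = -w₀(2x(L-x)(L-2x)(x+2L)+x²(L-x)²)/(120LEI) = -(-15)·(2·(48/5)·(12-(48/5))·(12-2·(48/5))·((48/5)+2·12)+(48/5)²·(12-(48/5))²)/(120·12·50000) = -864/390625 rad
Load 2 — applied couple M₀=6 kN·m at a=24/5 m (b=L-a=36/5):
  θ_2 = (R_Ax²/2 - M_Ax - M₀(x-a))/EI  [x>a] with R_A=18/25, M_A=18/25 = ((18/25)·(48/5)²/2 - (18/25)·(48/5) - 6·((48/5)-(24/5)))/50000 = -99/1953125 rad
Superposition: θ = Σ θ_i = -4419/1953125 rad ≈ -0.002263 rad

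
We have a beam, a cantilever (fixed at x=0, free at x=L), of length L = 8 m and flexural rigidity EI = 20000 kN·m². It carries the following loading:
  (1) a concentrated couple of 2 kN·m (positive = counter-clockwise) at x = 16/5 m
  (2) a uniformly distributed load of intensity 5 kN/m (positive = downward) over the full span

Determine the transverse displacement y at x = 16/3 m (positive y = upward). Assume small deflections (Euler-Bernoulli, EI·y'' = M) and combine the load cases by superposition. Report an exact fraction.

y(16/3) = -267464/3796875 m

Load 1 — applied couple M₀=2 kN·m at a=16/5 m (b=L-a=24/5):
  y_1 = M₀a(2x-a)/(2EI)  [x>a] = 2·(16/5)·(2·(16/3)-(16/5))/(2·20000) = 56/46875 m
Load 2 — uniform load w=5 kN/m over full span:
  y_2 = -wx²(x²-4Lx+6L²)/(24EI) = -5·(16/3)²·((16/3)²-4·8·(16/3)+6·8²)/(24·20000) = -2176/30375 m
Superposition: y = Σ y_i = -267464/3796875 m ≈ -0.070443 m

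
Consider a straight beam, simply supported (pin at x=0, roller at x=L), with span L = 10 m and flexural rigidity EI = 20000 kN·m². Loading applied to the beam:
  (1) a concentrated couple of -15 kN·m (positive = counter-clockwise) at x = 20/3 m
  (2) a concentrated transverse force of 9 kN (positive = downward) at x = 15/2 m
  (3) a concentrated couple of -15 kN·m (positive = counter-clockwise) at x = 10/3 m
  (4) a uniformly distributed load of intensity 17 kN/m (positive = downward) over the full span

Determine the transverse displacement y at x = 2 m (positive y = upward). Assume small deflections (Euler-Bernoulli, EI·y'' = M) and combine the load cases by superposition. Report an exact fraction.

y(2) = -21909/320000 m

Load 1 — applied couple M₀=-15 kN·m at a=20/3 m (b=L-a=10/3):
  y_1 = (M₀x³/(6L)+C₁x)/EI  [x≤a] with C₁=M₀(3b²-L²)/(6L)=50/3 = ((-15)·2³/(6·10)+(50/3)·2)/20000 = 47/30000 m
Load 2 — point force P=9 kN at a=15/2 m (b=L-a=5/2):
  y_2 = -Pbx(L²-b²-x²)/(6LEI)  [x≤a] = -9·(5/2)·2·(10²-(5/2)²-2²)/(6·10·20000) = -1077/320000 m
Load 3 — applied couple M₀=-15 kN·m at a=10/3 m (b=L-a=20/3):
  y_3 = (M₀x³/(6L)+C₁x)/EI  [x≤a] with C₁=M₀(3b²-L²)/(6L)=-25/3 = ((-15)·2³/(6·10)+(-25/3)·2)/20000 = -7/7500 m
Load 4 — uniform load w=17 kN/m over full span:
  y_4 = -wx(L³-2Lx²+x³)/(24EI) = -17·2·(10³-2·10·2²+2³)/(24·20000) = -493/7500 m
Superposition: y = Σ y_i = -21909/320000 m ≈ -0.068466 m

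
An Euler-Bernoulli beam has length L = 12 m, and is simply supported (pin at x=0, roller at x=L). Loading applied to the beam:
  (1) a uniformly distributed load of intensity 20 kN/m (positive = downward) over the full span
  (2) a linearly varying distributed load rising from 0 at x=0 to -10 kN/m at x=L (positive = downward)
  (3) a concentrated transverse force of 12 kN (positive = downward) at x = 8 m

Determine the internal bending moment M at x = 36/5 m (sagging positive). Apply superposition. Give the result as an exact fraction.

Load 1 — uniform load w=20 kN/m over full span:
  M_1 = wx(L-x)/2 = 20·(36/5)·(12-(36/5))/2 = 1728/5 kN·m
Load 2 — triangular load w₀=-10 kN/m (0→w₀ over full span):
  M_2 = w₀Lx/6 - w₀x³/(6L) = (-10)·12·(36/5)/6 - (-10)·(36/5)³/(6·12) = -2304/25 kN·m
Load 3 — point force P=12 kN at a=8 m (b=L-a=4):
  M_3 = Pbx/L  [x≤a] = 12·4·(36/5)/12 = 144/5 kN·m
Superposition: M = Σ M_i = 7056/25 kN·m ≈ 282.240000 kN·m

M(36/5) = 7056/25 kN·m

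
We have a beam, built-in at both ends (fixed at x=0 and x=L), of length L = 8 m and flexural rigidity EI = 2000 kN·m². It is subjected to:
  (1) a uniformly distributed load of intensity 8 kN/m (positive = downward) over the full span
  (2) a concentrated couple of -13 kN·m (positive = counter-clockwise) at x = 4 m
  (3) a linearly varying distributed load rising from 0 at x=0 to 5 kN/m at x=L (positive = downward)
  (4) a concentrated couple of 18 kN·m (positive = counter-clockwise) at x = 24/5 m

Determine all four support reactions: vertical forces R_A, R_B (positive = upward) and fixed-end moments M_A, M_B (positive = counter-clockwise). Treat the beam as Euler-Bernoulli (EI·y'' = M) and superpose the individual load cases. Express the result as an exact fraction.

Load 1 — uniform load w=8 kN/m over full span:
  R_A = wL/2 = 8·8/2 = 32 kN
  M_A = wL²/12 = 8·8²/12 = 128/3 kN·m
  R_B = wL/2 = 8·8/2 = 32 kN
  M_B = -wL²/12 = -8·8²/12 = -128/3 kN·m
Load 2 — applied couple M₀=-13 kN·m at a=4 m (b=L-a=4):
  R_A = 6M₀ab/L³ = 6·(-13)·4·4/8³ = -39/16 kN
  M_A = M₀b(2a-b)/L² = (-13)·4·(2·4-4)/8² = -13/4 kN·m
  R_B = -6M₀ab/L³ = -6·(-13)·4·4/8³ = 39/16 kN
  M_B = M₀a(2b-a)/L² = (-13)·4·(2·4-4)/8² = -13/4 kN·m
Load 3 — triangular load w₀=5 kN/m (0→w₀ over full span):
  R_A = 3w₀L/20 = 3·5·8/20 = 6 kN
  M_A = w₀L²/30 = 5·8²/30 = 32/3 kN·m
  R_B = 7w₀L/20 = 7·5·8/20 = 14 kN
  M_B = -w₀L²/20 = -5·8²/20 = -16 kN·m
Load 4 — applied couple M₀=18 kN·m at a=24/5 m (b=L-a=16/5):
  R_A = 6M₀ab/L³ = 6·18·(24/5)·(16/5)/8³ = 81/25 kN
  M_A = M₀b(2a-b)/L² = 18·(16/5)·(2·(24/5)-(16/5))/8² = 144/25 kN·m
  R_B = -6M₀ab/L³ = -6·18·(24/5)·(16/5)/8³ = -81/25 kN
  M_B = M₀a(2b-a)/L² = 18·(24/5)·(2·(16/5)-(24/5))/8² = 54/25 kN·m
Superposition: R_A = 15521/400 kN, M_A = 16753/300 kN·m, R_B = 18079/400 kN, M_B = -17927/300 kN·m

R_A = 15521/400 kN, M_A = 16753/300 kN·m, R_B = 18079/400 kN, M_B = -17927/300 kN·m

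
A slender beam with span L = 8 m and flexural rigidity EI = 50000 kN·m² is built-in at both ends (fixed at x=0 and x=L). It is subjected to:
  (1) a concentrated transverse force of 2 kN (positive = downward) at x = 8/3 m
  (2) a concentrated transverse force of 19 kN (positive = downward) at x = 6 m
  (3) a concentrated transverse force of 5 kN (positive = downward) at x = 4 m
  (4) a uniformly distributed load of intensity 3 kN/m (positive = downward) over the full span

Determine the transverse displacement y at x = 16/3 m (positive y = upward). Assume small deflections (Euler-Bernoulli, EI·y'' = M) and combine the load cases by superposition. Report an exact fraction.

y(16/3) = -8749/6834375 m

Load 1 — point force P=2 kN at a=8/3 m (b=L-a=16/3):
  y_1 = -Pa²(L-x)²(3bL-(3b+a)(L-x))/(6L³EI)  [x>a] = -2·(8/3)²·(8-(16/3))²·(3·(16/3)·8-(3·(16/3)+(8/3))·(8-(16/3)))/(6·8³·50000) = -352/6834375 m
Load 2 — point force P=19 kN at a=6 m (b=L-a=2):
  y_2 = -Pb²x²(3aL-(3a+b)x)/(6L³EI)  [x≤a] = -19·2²·(16/3)²·(3·6·8-(3·6+2)·(16/3))/(6·8³·50000) = -133/253125 m
Load 3 — point force P=5 kN at a=4 m (b=L-a=4):
  y_3 = -Pa²(L-x)²(3bL-(3b+a)(L-x))/(6L³EI)  [x>a] = -5·4²·(8-(16/3))²·(3·4·8-(3·4+4)·(8-(16/3)))/(6·8³·50000) = -2/10125 m
Load 4 — uniform load w=3 kN/m over full span:
  y_4 = -wx²(L-x)²/(24EI) = -3·(16/3)²·(8-(16/3))²/(24·50000) = -128/253125 m
Superposition: y = Σ y_i = -8749/6834375 m ≈ -0.001280 m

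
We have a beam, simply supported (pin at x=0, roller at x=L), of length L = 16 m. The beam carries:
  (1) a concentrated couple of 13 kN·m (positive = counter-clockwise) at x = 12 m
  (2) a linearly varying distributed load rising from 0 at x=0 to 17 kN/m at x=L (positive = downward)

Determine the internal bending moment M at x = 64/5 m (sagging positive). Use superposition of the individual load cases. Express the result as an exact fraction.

M(64/5) = 25787/125 kN·m

Load 1 — applied couple M₀=13 kN·m at a=12 m (b=L-a=4):
  M_1 = M₀x/L - M₀  [x>a] = 13·(64/5)/16 - 13 = -13/5 kN·m
Load 2 — triangular load w₀=17 kN/m (0→w₀ over full span):
  M_2 = w₀Lx/6 - w₀x³/(6L) = 17·16·(64/5)/6 - 17·(64/5)³/(6·16) = 26112/125 kN·m
Superposition: M = Σ M_i = 25787/125 kN·m ≈ 206.296000 kN·m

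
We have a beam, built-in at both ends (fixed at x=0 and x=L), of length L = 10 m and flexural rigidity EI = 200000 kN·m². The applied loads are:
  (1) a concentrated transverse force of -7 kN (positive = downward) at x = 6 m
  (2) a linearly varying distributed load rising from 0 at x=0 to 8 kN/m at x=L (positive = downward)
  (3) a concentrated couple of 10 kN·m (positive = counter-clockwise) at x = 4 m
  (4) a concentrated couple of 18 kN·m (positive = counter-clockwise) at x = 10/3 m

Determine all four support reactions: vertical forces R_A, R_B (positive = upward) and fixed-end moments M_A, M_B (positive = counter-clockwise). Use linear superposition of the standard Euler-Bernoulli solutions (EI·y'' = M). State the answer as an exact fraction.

Load 1 — point force P=-7 kN at a=6 m (b=L-a=4):
  R_A = Pb²(3a+b)/L³ = (-7)·4²·(3·6+4)/10³ = -308/125 kN
  M_A = Pab²/L² = (-7)·6·4²/10² = -168/25 kN·m
  R_B = Pa²(a+3b)/L³ = (-7)·6²·(6+3·4)/10³ = -567/125 kN
  M_B = -Pa²b/L² = -(-7)·6²·4/10² = 252/25 kN·m
Load 2 — triangular load w₀=8 kN/m (0→w₀ over full span):
  R_A = 3w₀L/20 = 3·8·10/20 = 12 kN
  M_A = w₀L²/30 = 8·10²/30 = 80/3 kN·m
  R_B = 7w₀L/20 = 7·8·10/20 = 28 kN
  M_B = -w₀L²/20 = -8·10²/20 = -40 kN·m
Load 3 — applied couple M₀=10 kN·m at a=4 m (b=L-a=6):
  R_A = 6M₀ab/L³ = 6·10·4·6/10³ = 36/25 kN
  M_A = M₀b(2a-b)/L² = 10·6·(2·4-6)/10² = 6/5 kN·m
  R_B = -6M₀ab/L³ = -6·10·4·6/10³ = -36/25 kN
  M_B = M₀a(2b-a)/L² = 10·4·(2·6-4)/10² = 16/5 kN·m
Load 4 — applied couple M₀=18 kN·m at a=10/3 m (b=L-a=20/3):
  R_A = 6M₀ab/L³ = 6·18·(10/3)·(20/3)/10³ = 12/5 kN
  M_A = M₀b(2a-b)/L² = 18·(20/3)·(2·(10/3)-(20/3))/10² = 0 kN·m
  R_B = -6M₀ab/L³ = -6·18·(10/3)·(20/3)/10³ = -12/5 kN
  M_B = M₀a(2b-a)/L² = 18·(10/3)·(2·(20/3)-(10/3))/10² = 6 kN·m
Superposition: R_A = 1672/125 kN, M_A = 1586/75 kN·m, R_B = 2453/125 kN, M_B = -518/25 kN·m

R_A = 1672/125 kN, M_A = 1586/75 kN·m, R_B = 2453/125 kN, M_B = -518/25 kN·m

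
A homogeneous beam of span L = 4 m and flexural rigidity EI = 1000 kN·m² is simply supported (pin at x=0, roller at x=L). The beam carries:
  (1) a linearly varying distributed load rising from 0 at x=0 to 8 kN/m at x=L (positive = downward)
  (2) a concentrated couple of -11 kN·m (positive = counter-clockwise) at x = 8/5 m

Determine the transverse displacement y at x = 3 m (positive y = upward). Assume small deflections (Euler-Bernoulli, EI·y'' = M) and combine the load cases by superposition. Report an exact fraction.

y(3) = -7963/600000 m

Load 1 — triangular load w₀=8 kN/m (0→w₀ over full span):
  y_1 = -w₀x(7L⁴-10L²x²+3x⁴)/(360LEI) = -8·3·(7·4⁴-10·4²·3²+3·3⁴)/(360·4·1000) = -119/12000 m
Load 2 — applied couple M₀=-11 kN·m at a=8/5 m (b=L-a=12/5):
  y_2 = (M₀x³/(6L)-M₀(x-a)²/2+C₁x)/EI  [x>a] with C₁=M₀(3b²-L²)/(6L)=-44/75 = ((-11)·3³/(6·4)-(-11)·(3-(8/5))²/2+(-44/75)·3)/1000 = -671/200000 m
Superposition: y = Σ y_i = -7963/600000 m ≈ -0.013272 m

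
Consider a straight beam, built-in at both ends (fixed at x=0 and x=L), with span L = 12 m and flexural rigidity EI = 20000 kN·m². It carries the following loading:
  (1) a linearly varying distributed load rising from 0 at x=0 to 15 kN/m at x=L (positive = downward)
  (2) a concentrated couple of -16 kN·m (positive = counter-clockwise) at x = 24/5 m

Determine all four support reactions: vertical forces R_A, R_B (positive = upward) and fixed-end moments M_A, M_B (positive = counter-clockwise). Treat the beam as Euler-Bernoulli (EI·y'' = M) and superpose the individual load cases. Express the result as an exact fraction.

Load 1 — triangular load w₀=15 kN/m (0→w₀ over full span):
  R_A = 3w₀L/20 = 3·15·12/20 = 27 kN
  M_A = w₀L²/30 = 15·12²/30 = 72 kN·m
  R_B = 7w₀L/20 = 7·15·12/20 = 63 kN
  M_B = -w₀L²/20 = -15·12²/20 = -108 kN·m
Load 2 — applied couple M₀=-16 kN·m at a=24/5 m (b=L-a=36/5):
  R_A = 6M₀ab/L³ = 6·(-16)·(24/5)·(36/5)/12³ = -48/25 kN
  M_A = M₀b(2a-b)/L² = (-16)·(36/5)·(2·(24/5)-(36/5))/12² = -48/25 kN·m
  R_B = -6M₀ab/L³ = -6·(-16)·(24/5)·(36/5)/12³ = 48/25 kN
  M_B = M₀a(2b-a)/L² = (-16)·(24/5)·(2·(36/5)-(24/5))/12² = -128/25 kN·m
Superposition: R_A = 627/25 kN, M_A = 1752/25 kN·m, R_B = 1623/25 kN, M_B = -2828/25 kN·m

R_A = 627/25 kN, M_A = 1752/25 kN·m, R_B = 1623/25 kN, M_B = -2828/25 kN·m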